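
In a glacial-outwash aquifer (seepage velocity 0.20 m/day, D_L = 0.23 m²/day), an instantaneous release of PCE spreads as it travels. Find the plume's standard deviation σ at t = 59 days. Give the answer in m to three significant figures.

Dispersive spreading gives a Gaussian with σ² = 2Dt; advection only shifts the center.
σ = √(2 × 0.23 × 59) = 5.21 m.

5.21 m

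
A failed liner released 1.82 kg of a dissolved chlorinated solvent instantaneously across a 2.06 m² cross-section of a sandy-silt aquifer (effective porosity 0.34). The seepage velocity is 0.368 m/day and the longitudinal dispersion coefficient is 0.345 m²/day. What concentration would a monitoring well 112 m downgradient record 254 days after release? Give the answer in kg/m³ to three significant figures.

For an instantaneous plane source, C(x,t) = M/(n_e·A·√(4πDt)) · exp(−(x−vt)²/(4Dt)), with n_e·A the pore (flow) area.
Plume center vt = 0.368 × 254 = 93.472 m, so the well at 112 m is 18.528 m downgradient of the peak.
√(4πDt) = 33.18 m, giving peak height M/(n_e·A·√(4πDt)) = 1.82/(0.34 × 2.06 × 33.18) = 0.07832 kg/m³.
(x−vt)²/(4Dt) = (18.528)²/(4 × 0.345 × 254) = 0.9794; exp(−0.9794) = 0.3755.
C = 0.07832 × 0.3755 = 0.0294 kg/m³.

0.0294 kg/m³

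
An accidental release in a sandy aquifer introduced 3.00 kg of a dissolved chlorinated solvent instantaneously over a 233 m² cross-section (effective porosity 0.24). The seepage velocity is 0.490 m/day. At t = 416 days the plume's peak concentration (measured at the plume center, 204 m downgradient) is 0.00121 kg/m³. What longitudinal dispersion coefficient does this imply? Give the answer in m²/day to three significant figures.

At the plume center C_max = M/(n_e·A·√(4πDt)), so D = M²/(4πt·(n_e·A·C_max)²).
n_e·A·C_max = 0.24 × 233 × 0.00121 = 0.06766 kg/m.
D = 3.00²/(4π × 416 × 0.06766²) = 0.376 m²/day.

0.376 m²/day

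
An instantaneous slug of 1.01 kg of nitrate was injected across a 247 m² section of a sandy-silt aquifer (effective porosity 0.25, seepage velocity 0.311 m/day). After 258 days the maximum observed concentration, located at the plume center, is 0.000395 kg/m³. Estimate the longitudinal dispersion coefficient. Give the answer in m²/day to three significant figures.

0.529 m²/day

At the plume center C_max = M/(n_e·A·√(4πDt)), so D = M²/(4πt·(n_e·A·C_max)²).
n_e·A·C_max = 0.25 × 247 × 0.000395 = 0.02439 kg/m.
D = 1.01²/(4π × 258 × 0.02439²) = 0.529 m²/day.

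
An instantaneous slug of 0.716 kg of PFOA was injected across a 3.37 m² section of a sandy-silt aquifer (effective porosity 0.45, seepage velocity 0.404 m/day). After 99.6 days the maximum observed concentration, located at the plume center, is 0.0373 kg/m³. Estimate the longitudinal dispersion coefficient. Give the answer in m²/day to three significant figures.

0.128 m²/day

At the plume center C_max = M/(n_e·A·√(4πDt)), so D = M²/(4πt·(n_e·A·C_max)²).
n_e·A·C_max = 0.45 × 3.37 × 0.0373 = 0.05657 kg/m.
D = 0.716²/(4π × 99.6 × 0.05657²) = 0.128 m²/day.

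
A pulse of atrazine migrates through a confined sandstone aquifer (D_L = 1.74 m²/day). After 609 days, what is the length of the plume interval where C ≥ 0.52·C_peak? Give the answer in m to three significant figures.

105 m

The plume is Gaussian with σ = √(2Dt) = √(2 × 1.74 × 609) = 46.04 m.
C/C_peak = exp(−Δx²/(2σ²)) = 0.52 ⇒ Δx = σ·√(−2 ln 0.52) = 46.04 × 1.144 = 52.67 m.
Width = 2Δx = 105 m.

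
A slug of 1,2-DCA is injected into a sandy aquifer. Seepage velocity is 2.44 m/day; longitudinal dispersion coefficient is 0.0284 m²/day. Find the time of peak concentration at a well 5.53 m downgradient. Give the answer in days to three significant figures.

2.26 days

For the 1D instantaneous-source solution, setting ∂C/∂t = 0 at fixed x gives v²t² + 2Dt − x² = 0, so t = (√(D² + v²x²) − D)/v².
√(D² + v²x²) = √(0.0284² + 2.44² × 5.53²) = 13.49; v² = 5.9536.
t = (13.49 − 0.0284)/5.9536 = 2.26 days (vs. the pure-advection estimate x/v = 2.27 d).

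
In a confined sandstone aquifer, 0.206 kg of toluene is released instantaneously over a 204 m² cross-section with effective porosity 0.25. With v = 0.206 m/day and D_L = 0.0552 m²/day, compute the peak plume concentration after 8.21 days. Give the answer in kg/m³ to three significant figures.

0.00169 kg/m³

The peak of an instantaneous 1D plume sits at x = vt; there the Gaussian factor is 1 and C_max = M/(n_e·A·√(4πDt)), where n_e·A is the pore area the mass is dissolved in.
√(4πDt) = √(4π × 0.0552 × 8.21) = 2.386 m, so C_max = 0.206/(0.25 × 204 × 2.386) = 0.00169 kg/m³.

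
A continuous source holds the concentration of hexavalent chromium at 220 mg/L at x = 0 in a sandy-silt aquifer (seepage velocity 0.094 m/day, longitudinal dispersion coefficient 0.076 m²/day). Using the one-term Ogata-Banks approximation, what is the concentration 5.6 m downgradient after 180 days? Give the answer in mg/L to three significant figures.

217 mg/L

For a continuous step input, C/C₀ ≈ ½·erfc((x−vt)/(2√(Dt))).
vt = 0.094 × 180 = 16.92 m and 2√(Dt) = 2√(0.076 × 180) = 7.397 m.
Argument (x−vt)/(2√(Dt)) = (5.6 − 16.92)/7.397 = -1.530; ½·erfc(-1.530) = 0.9848.
C = 220 × 0.9848 = 217 mg/L.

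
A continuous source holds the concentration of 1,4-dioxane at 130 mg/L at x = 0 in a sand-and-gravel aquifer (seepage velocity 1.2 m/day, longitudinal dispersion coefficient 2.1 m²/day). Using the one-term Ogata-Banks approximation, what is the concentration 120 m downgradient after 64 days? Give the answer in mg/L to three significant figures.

0.547 mg/L

For a continuous step input, C/C₀ ≈ ½·erfc((x−vt)/(2√(Dt))).
vt = 1.2 × 64 = 76.8 m and 2√(Dt) = 2√(2.1 × 64) = 23.19 m.
Argument (x−vt)/(2√(Dt)) = (120 − 76.8)/23.19 = 1.863; ½·erfc(1.863) = 0.004211.
C = 130 × 0.004211 = 0.547 mg/L.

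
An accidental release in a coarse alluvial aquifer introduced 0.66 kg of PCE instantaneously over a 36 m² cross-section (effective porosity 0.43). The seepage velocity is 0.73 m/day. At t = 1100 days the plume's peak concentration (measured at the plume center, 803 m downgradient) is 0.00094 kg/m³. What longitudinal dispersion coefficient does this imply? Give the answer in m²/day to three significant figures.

At the plume center C_max = M/(n_e·A·√(4πDt)), so D = M²/(4πt·(n_e·A·C_max)²).
n_e·A·C_max = 0.43 × 36 × 0.00094 = 0.01455 kg/m.
D = 0.66²/(4π × 1100 × 0.01455²) = 0.149 m²/day.

0.149 m²/day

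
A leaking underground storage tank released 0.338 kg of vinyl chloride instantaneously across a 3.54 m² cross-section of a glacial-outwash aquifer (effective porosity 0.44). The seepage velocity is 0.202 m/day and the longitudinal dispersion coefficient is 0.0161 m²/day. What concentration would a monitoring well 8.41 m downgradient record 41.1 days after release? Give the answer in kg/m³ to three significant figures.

For an instantaneous plane source, C(x,t) = M/(n_e·A·√(4πDt)) · exp(−(x−vt)²/(4Dt)), with n_e·A the pore (flow) area.
Plume center vt = 0.202 × 41.1 = 8.3022 m, so the well at 8.41 m is 0.1078 m downgradient of the peak.
√(4πDt) = 2.884 m, giving peak height M/(n_e·A·√(4πDt)) = 0.338/(0.44 × 3.54 × 2.884) = 0.07524 kg/m³.
(x−vt)²/(4Dt) = (0.1078)²/(4 × 0.0161 × 41.1) = 0.004390; exp(−0.004390) = 0.9956.
C = 0.07524 × 0.9956 = 0.0749 kg/m³.

0.0749 kg/m³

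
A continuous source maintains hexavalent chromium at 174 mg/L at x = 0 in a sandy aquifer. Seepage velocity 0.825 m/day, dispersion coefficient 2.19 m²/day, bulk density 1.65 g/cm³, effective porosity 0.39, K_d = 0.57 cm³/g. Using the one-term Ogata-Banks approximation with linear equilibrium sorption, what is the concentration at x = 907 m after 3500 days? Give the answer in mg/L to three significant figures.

31.8 mg/L

Retardation factor R = 1 + ρ_b·K_d/n = 1 + 1.65 × 0.57/0.39 = 3.412.
Sorption retards both mechanisms: v_R = v/R = 0.2418 m/day, D_R = D/R = 0.6419 m²/day.
v_R·t = 0.2418 × 3500 = 846.3 m; 2√(D_R t) = 94.80 m; argument = (907 − 846.3)/94.80 = 0.6403.
C = C₀ × ½·erfc(0.6403) = 174 × 0.1826 = 31.8 mg/L.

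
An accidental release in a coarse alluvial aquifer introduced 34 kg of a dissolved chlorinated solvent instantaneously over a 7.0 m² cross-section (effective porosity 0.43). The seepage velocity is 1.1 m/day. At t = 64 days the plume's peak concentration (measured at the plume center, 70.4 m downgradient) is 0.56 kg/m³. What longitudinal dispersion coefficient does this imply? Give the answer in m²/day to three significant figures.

At the plume center C_max = M/(n_e·A·√(4πDt)), so D = M²/(4πt·(n_e·A·C_max)²).
n_e·A·C_max = 0.43 × 7.0 × 0.56 = 1.686 kg/m.
D = 34²/(4π × 64 × 1.686²) = 0.506 m²/day.

0.506 m²/day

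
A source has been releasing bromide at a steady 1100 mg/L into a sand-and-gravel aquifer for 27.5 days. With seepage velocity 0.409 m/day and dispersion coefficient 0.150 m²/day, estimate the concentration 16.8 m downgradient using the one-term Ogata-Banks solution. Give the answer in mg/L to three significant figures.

For a continuous step input, C/C₀ ≈ ½·erfc((x−vt)/(2√(Dt))).
vt = 0.409 × 27.5 = 11.2475 m and 2√(Dt) = 2√(0.150 × 27.5) = 4.062 m.
Argument (x−vt)/(2√(Dt)) = (16.8 − 11.2475)/4.062 = 1.367; ½·erfc(1.367) = 0.02660.
C = 1100 × 0.02660 = 29.3 mg/L.

29.3 mg/L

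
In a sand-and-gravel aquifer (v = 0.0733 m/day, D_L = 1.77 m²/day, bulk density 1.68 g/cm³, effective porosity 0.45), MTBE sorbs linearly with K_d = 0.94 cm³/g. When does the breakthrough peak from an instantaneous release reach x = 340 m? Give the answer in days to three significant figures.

19500 days

Retardation factor R = 1 + ρ_b·K_d/n = 1 + 1.68 × 0.94/0.45 = 4.509.
Sorption retards both mechanisms: v_R = v/R = 0.01626 m/day, D_R = D/R = 0.3925 m²/day.
Peak time from v_R²t² + 2D_R t − x² = 0: t = (√(D_R² + v_R²x²) − D_R)/v_R².
√(D_R² + v_R²x²) = √(0.3925² + 0.01626² × 340²) = 5.542; v_R² = 0.0002644.
t = (5.542 − 0.3925)/0.0002644 = 19500 days.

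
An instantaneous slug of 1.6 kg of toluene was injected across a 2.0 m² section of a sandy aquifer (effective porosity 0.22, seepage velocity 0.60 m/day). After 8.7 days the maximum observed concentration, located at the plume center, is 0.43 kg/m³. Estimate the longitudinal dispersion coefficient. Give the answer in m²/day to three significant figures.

0.654 m²/day

At the plume center C_max = M/(n_e·A·√(4πDt)), so D = M²/(4πt·(n_e·A·C_max)²).
n_e·A·C_max = 0.22 × 2.0 × 0.43 = 0.1892 kg/m.
D = 1.6²/(4π × 8.7 × 0.1892²) = 0.654 m²/day.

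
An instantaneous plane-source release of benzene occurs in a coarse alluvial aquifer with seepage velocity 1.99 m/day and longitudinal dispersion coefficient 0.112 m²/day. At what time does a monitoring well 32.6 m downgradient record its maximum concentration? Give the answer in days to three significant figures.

16.4 days

For the 1D instantaneous-source solution, setting ∂C/∂t = 0 at fixed x gives v²t² + 2Dt − x² = 0, so t = (√(D² + v²x²) − D)/v².
√(D² + v²x²) = √(0.112² + 1.99² × 32.6²) = 64.87; v² = 3.9601.
t = (64.87 − 0.112)/3.9601 = 16.4 days (vs. the pure-advection estimate x/v = 16.4 d).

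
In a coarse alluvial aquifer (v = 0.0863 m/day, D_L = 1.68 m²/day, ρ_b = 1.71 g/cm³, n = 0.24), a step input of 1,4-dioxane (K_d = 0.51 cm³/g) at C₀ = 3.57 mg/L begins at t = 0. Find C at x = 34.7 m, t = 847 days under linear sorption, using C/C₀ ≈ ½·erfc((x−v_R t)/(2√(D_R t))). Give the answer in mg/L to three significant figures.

0.794 mg/L

Retardation factor R = 1 + ρ_b·K_d/n = 1 + 1.71 × 0.51/0.24 = 4.634.
Sorption retards both mechanisms: v_R = v/R = 0.01862 m/day, D_R = D/R = 0.3625 m²/day.
v_R·t = 0.01862 × 847 = 15.77114 m; 2√(D_R t) = 35.04 m; argument = (34.7 − 15.77114)/35.04 = 0.5402.
C = C₀ × ½·erfc(0.5402) = 3.57 × 0.2224 = 0.794 mg/L.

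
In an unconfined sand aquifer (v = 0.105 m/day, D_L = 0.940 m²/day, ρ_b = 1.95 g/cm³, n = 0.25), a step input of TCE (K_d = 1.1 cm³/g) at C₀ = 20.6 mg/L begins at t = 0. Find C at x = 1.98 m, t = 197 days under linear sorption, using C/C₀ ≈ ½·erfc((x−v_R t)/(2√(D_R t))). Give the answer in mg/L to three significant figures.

Retardation factor R = 1 + ρ_b·K_d/n = 1 + 1.95 × 1.1/0.25 = 9.580.
Sorption retards both mechanisms: v_R = v/R = 0.01096 m/day, D_R = D/R = 0.09812 m²/day.
v_R·t = 0.01096 × 197 = 2.15912 m; 2√(D_R t) = 8.793 m; argument = (1.98 − 2.15912)/8.793 = -0.02037.
C = C₀ × ½·erfc(-0.02037) = 20.6 × 0.5115 = 10.5 mg/L.

10.5 mg/L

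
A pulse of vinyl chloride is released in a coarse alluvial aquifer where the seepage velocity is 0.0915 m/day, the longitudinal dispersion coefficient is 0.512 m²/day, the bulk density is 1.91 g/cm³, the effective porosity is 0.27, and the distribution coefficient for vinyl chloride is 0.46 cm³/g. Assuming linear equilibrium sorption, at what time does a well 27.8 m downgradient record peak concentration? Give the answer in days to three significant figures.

Retardation factor R = 1 + ρ_b·K_d/n = 1 + 1.91 × 0.46/0.27 = 4.254.
Sorption retards both mechanisms: v_R = v/R = 0.02151 m/day, D_R = D/R = 0.1204 m²/day.
Peak time from v_R²t² + 2D_R t − x² = 0: t = (√(D_R² + v_R²x²) − D_R)/v_R².
√(D_R² + v_R²x²) = √(0.1204² + 0.02151² × 27.8²) = 0.6100; v_R² = 0.0004627.
t = (0.6100 − 0.1204)/0.0004627 = 1060 days.

1060 days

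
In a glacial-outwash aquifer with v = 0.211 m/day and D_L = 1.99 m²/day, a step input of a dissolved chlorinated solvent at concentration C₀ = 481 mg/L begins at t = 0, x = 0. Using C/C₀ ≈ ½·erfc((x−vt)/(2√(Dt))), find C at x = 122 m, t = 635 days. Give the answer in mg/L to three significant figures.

For a continuous step input, C/C₀ ≈ ½·erfc((x−vt)/(2√(Dt))).
vt = 0.211 × 635 = 133.985 m and 2√(Dt) = 2√(1.99 × 635) = 71.10 m.
Argument (x−vt)/(2√(Dt)) = (122 − 133.985)/71.10 = -0.1686; ½·erfc(-0.1686) = 0.5942.
C = 481 × 0.5942 = 286 mg/L.

286 mg/L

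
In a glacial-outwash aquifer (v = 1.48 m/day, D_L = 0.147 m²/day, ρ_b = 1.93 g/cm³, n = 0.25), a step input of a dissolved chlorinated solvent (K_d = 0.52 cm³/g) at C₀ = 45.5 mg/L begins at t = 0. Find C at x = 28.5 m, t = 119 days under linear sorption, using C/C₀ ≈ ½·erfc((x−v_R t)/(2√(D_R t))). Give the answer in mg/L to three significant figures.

45.2 mg/L

Retardation factor R = 1 + ρ_b·K_d/n = 1 + 1.93 × 0.52/0.25 = 5.014.
Sorption retards both mechanisms: v_R = v/R = 0.2952 m/day, D_R = D/R = 0.02932 m²/day.
v_R·t = 0.2952 × 119 = 35.1288 m; 2√(D_R t) = 3.736 m; argument = (28.5 − 35.1288)/3.736 = -1.774.
C = C₀ × ½·erfc(-1.774) = 45.5 × 0.9939 = 45.2 mg/L.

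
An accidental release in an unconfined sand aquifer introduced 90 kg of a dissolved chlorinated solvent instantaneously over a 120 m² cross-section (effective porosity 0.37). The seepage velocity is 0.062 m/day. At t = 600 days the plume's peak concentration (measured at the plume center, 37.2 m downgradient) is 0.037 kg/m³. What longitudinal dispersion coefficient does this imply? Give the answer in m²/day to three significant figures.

0.398 m²/day

At the plume center C_max = M/(n_e·A·√(4πDt)), so D = M²/(4πt·(n_e·A·C_max)²).
n_e·A·C_max = 0.37 × 120 × 0.037 = 1.643 kg/m.
D = 90²/(4π × 600 × 1.643²) = 0.398 m²/day.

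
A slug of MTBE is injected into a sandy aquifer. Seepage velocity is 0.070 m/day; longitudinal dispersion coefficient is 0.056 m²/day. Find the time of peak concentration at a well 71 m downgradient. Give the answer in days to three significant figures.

1000 days

For the 1D instantaneous-source solution, setting ∂C/∂t = 0 at fixed x gives v²t² + 2Dt − x² = 0, so t = (√(D² + v²x²) − D)/v².
√(D² + v²x²) = √(0.056² + 0.070² × 71²) = 4.970; v² = 0.0049.
t = (4.970 − 0.056)/0.0049 = 1000 days (vs. the pure-advection estimate x/v = 1010 d).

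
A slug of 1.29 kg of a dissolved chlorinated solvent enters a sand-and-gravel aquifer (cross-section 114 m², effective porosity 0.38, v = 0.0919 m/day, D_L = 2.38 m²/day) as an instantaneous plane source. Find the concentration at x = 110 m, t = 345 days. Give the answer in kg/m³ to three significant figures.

4.53e-05 kg/m³

For an instantaneous plane source, C(x,t) = M/(n_e·A·√(4πDt)) · exp(−(x−vt)²/(4Dt)), with n_e·A the pore (flow) area.
Plume center vt = 0.0919 × 345 = 31.7055 m, so the well at 110 m is 78.2945 m downgradient of the peak.
√(4πDt) = 101.6 m, giving peak height M/(n_e·A·√(4πDt)) = 1.29/(0.38 × 114 × 101.6) = 0.0002931 kg/m³.
(x−vt)²/(4Dt) = (78.2945)²/(4 × 2.38 × 345) = 1.866; exp(−1.866) = 0.1547.
C = 0.0002931 × 0.1547 = 4.53e-05 kg/m³.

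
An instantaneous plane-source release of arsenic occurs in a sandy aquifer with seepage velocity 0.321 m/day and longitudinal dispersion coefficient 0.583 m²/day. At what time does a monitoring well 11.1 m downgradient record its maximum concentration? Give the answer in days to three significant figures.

For the 1D instantaneous-source solution, setting ∂C/∂t = 0 at fixed x gives v²t² + 2Dt − x² = 0, so t = (√(D² + v²x²) − D)/v².
√(D² + v²x²) = √(0.583² + 0.321² × 11.1²) = 3.610; v² = 0.103041.
t = (3.610 − 0.583)/0.103041 = 29.4 days (vs. the pure-advection estimate x/v = 34.6 d).

29.4 days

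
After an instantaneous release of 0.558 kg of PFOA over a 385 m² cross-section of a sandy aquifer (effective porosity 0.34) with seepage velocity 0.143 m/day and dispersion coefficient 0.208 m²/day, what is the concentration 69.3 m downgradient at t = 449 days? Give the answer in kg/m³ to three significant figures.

For an instantaneous plane source, C(x,t) = M/(n_e·A·√(4πDt)) · exp(−(x−vt)²/(4Dt)), with n_e·A the pore (flow) area.
Plume center vt = 0.143 × 449 = 64.207 m, so the well at 69.3 m is 5.093 m downgradient of the peak.
√(4πDt) = 34.26 m, giving peak height M/(n_e·A·√(4πDt)) = 0.558/(0.34 × 385 × 34.26) = 0.0001244 kg/m³.
(x−vt)²/(4Dt) = (5.093)²/(4 × 0.208 × 449) = 0.06943; exp(−0.06943) = 0.9329.
C = 0.0001244 × 0.9329 = 0.000116 kg/m³.

0.000116 kg/m³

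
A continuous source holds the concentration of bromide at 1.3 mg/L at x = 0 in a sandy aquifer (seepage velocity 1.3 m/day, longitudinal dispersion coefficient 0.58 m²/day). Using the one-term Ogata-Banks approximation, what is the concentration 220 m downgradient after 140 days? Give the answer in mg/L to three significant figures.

0.00186 mg/L

For a continuous step input, C/C₀ ≈ ½·erfc((x−vt)/(2√(Dt))).
vt = 1.3 × 140 = 182 m and 2√(Dt) = 2√(0.58 × 140) = 18.02 m.
Argument (x−vt)/(2√(Dt)) = (220 − 182)/18.02 = 2.109; ½·erfc(2.109) = 0.001429.
C = 1.3 × 0.001429 = 0.00186 mg/L.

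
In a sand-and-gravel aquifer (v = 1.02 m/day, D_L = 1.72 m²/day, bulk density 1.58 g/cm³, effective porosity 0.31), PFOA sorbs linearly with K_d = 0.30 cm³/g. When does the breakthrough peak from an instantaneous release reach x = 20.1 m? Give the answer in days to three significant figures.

45.8 days

Retardation factor R = 1 + ρ_b·K_d/n = 1 + 1.58 × 0.30/0.31 = 2.529.
Sorption retards both mechanisms: v_R = v/R = 0.4033 m/day, D_R = D/R = 0.6801 m²/day.
Peak time from v_R²t² + 2D_R t − x² = 0: t = (√(D_R² + v_R²x²) − D_R)/v_R².
√(D_R² + v_R²x²) = √(0.6801² + 0.4033² × 20.1²) = 8.135; v_R² = 0.1627.
t = (8.135 − 0.6801)/0.1627 = 45.8 days.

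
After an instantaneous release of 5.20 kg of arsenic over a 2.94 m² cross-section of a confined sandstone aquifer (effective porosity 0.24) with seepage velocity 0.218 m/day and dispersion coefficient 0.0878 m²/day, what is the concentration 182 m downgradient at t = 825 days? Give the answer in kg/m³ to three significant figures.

0.240 kg/m³

For an instantaneous plane source, C(x,t) = M/(n_e·A·√(4πDt)) · exp(−(x−vt)²/(4Dt)), with n_e·A the pore (flow) area.
Plume center vt = 0.218 × 825 = 179.85 m, so the well at 182 m is 2.15 m downgradient of the peak.
√(4πDt) = 30.17 m, giving peak height M/(n_e·A·√(4πDt)) = 5.20/(0.24 × 2.94 × 30.17) = 0.2443 kg/m³.
(x−vt)²/(4Dt) = (2.15)²/(4 × 0.0878 × 825) = 0.01595; exp(−0.01595) = 0.9842.
C = 0.2443 × 0.9842 = 0.240 kg/m³.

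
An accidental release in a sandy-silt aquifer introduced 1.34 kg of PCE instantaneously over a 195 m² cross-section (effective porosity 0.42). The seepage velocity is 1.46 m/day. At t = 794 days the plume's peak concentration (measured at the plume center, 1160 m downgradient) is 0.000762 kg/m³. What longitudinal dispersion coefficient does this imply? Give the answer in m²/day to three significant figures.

At the plume center C_max = M/(n_e·A·√(4πDt)), so D = M²/(4πt·(n_e·A·C_max)²).
n_e·A·C_max = 0.42 × 195 × 0.000762 = 0.06241 kg/m.
D = 1.34²/(4π × 794 × 0.06241²) = 0.0462 m²/day.

0.0462 m²/day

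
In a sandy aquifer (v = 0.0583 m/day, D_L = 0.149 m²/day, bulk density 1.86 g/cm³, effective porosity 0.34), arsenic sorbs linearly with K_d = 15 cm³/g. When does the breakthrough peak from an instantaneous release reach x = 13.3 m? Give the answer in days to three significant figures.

15700 days

Retardation factor R = 1 + ρ_b·K_d/n = 1 + 1.86 × 15/0.34 = 83.06.
Sorption retards both mechanisms: v_R = v/R = 0.0007019 m/day, D_R = D/R = 0.001794 m²/day.
Peak time from v_R²t² + 2D_R t − x² = 0: t = (√(D_R² + v_R²x²) − D_R)/v_R².
√(D_R² + v_R²x²) = √(0.001794² + 0.0007019² × 13.3²) = 0.009506; v_R² = 4.927e-07.
t = (0.009506 − 0.001794)/4.927e-07 = 15700 days.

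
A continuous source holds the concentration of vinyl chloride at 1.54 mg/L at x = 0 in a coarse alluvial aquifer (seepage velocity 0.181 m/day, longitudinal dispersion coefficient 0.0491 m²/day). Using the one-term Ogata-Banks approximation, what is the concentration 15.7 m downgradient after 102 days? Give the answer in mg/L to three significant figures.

For a continuous step input, C/C₀ ≈ ½·erfc((x−vt)/(2√(Dt))).
vt = 0.181 × 102 = 18.462 m and 2√(Dt) = 2√(0.0491 × 102) = 4.476 m.
Argument (x−vt)/(2√(Dt)) = (15.7 − 18.462)/4.476 = -0.6171; ½·erfc(-0.6171) = 0.8086.
C = 1.54 × 0.8086 = 1.25 mg/L.

1.25 mg/L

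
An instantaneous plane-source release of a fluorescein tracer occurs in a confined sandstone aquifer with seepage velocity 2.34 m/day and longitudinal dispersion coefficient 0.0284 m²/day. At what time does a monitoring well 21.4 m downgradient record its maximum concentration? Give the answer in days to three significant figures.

9.14 days

For the 1D instantaneous-source solution, setting ∂C/∂t = 0 at fixed x gives v²t² + 2Dt − x² = 0, so t = (√(D² + v²x²) − D)/v².
√(D² + v²x²) = √(0.0284² + 2.34² × 21.4²) = 50.08; v² = 5.4756.
t = (50.08 − 0.0284)/5.4756 = 9.14 days (vs. the pure-advection estimate x/v = 9.15 d).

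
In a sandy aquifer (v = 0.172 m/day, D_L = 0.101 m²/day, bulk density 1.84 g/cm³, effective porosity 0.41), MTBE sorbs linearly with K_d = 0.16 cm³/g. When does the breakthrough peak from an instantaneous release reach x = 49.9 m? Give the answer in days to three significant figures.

Retardation factor R = 1 + ρ_b·K_d/n = 1 + 1.84 × 0.16/0.41 = 1.718.
Sorption retards both mechanisms: v_R = v/R = 0.1001 m/day, D_R = D/R = 0.05879 m²/day.
Peak time from v_R²t² + 2D_R t − x² = 0: t = (√(D_R² + v_R²x²) − D_R)/v_R².
√(D_R² + v_R²x²) = √(0.05879² + 0.1001² × 49.9²) = 4.995; v_R² = 0.01002.
t = (4.995 − 0.05879)/0.01002 = 493 days.

493 days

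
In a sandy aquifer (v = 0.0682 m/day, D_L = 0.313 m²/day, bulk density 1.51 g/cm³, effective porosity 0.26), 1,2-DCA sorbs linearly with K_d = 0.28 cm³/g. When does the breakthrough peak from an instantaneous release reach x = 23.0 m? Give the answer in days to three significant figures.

726 days

Retardation factor R = 1 + ρ_b·K_d/n = 1 + 1.51 × 0.28/0.26 = 2.626.
Sorption retards both mechanisms: v_R = v/R = 0.02597 m/day, D_R = D/R = 0.1192 m²/day.
Peak time from v_R²t² + 2D_R t − x² = 0: t = (√(D_R² + v_R²x²) − D_R)/v_R².
√(D_R² + v_R²x²) = √(0.1192² + 0.02597² × 23.0²) = 0.6091; v_R² = 0.0006744.
t = (0.6091 − 0.1192)/0.0006744 = 726 days.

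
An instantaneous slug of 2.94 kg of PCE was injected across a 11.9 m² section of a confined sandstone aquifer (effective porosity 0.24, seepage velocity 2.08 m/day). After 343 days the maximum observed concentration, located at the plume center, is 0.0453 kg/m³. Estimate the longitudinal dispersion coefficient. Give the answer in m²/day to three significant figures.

At the plume center C_max = M/(n_e·A·√(4πDt)), so D = M²/(4πt·(n_e·A·C_max)²).
n_e·A·C_max = 0.24 × 11.9 × 0.0453 = 0.1294 kg/m.
D = 2.94²/(4π × 343 × 0.1294²) = 0.120 m²/day.

0.120 m²/day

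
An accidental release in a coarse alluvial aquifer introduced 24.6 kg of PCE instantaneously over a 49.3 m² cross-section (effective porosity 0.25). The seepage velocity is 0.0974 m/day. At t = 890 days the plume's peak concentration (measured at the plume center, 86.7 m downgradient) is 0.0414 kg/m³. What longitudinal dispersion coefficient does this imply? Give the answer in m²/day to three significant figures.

0.208 m²/day

At the plume center C_max = M/(n_e·A·√(4πDt)), so D = M²/(4πt·(n_e·A·C_max)²).
n_e·A·C_max = 0.25 × 49.3 × 0.0414 = 0.5103 kg/m.
D = 24.6²/(4π × 890 × 0.5103²) = 0.208 m²/day.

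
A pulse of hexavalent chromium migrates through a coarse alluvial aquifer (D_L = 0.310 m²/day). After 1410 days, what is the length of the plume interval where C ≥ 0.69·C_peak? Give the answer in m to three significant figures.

The plume is Gaussian with σ = √(2Dt) = √(2 × 0.310 × 1410) = 29.57 m.
C/C_peak = exp(−Δx²/(2σ²)) = 0.69 ⇒ Δx = σ·√(−2 ln 0.69) = 29.57 × 0.8615 = 25.47 m.
Width = 2Δx = 50.9 m.

50.9 m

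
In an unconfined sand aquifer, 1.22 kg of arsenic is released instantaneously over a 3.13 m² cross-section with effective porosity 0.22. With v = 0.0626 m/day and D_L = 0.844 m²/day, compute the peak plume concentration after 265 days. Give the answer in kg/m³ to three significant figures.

The peak of an instantaneous 1D plume sits at x = vt; there the Gaussian factor is 1 and C_max = M/(n_e·A·√(4πDt)), where n_e·A is the pore area the mass is dissolved in.
√(4πDt) = √(4π × 0.844 × 265) = 53.02 m, so C_max = 1.22/(0.22 × 3.13 × 53.02) = 0.0334 kg/m³.

0.0334 kg/m³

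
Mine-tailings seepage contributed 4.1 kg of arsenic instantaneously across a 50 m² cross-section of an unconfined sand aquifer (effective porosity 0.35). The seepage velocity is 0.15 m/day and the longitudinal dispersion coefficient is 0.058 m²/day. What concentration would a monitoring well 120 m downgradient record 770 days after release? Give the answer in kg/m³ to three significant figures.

0.00883 kg/m³

For an instantaneous plane source, C(x,t) = M/(n_e·A·√(4πDt)) · exp(−(x−vt)²/(4Dt)), with n_e·A the pore (flow) area.
Plume center vt = 0.15 × 770 = 115.5 m, so the well at 120 m is 4.5 m downgradient of the peak.
√(4πDt) = 23.69 m, giving peak height M/(n_e·A·√(4πDt)) = 4.1/(0.35 × 50 × 23.69) = 0.009890 kg/m³.
(x−vt)²/(4Dt) = (4.5)²/(4 × 0.058 × 770) = 0.1134; exp(−0.1134) = 0.8928.
C = 0.009890 × 0.8928 = 0.00883 kg/m³.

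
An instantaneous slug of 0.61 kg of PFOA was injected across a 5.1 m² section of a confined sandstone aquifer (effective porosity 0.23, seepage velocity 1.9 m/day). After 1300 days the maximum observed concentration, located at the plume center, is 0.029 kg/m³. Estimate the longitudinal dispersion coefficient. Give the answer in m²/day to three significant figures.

0.0197 m²/day

At the plume center C_max = M/(n_e·A·√(4πDt)), so D = M²/(4πt·(n_e·A·C_max)²).
n_e·A·C_max = 0.23 × 5.1 × 0.029 = 0.03402 kg/m.
D = 0.61²/(4π × 1300 × 0.03402²) = 0.0197 m²/day.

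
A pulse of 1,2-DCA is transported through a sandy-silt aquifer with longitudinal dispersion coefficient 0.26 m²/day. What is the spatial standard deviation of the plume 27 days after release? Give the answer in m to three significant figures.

Dispersive spreading gives a Gaussian with σ² = 2Dt; advection only shifts the center.
σ = √(2 × 0.26 × 27) = 3.75 m.

3.75 m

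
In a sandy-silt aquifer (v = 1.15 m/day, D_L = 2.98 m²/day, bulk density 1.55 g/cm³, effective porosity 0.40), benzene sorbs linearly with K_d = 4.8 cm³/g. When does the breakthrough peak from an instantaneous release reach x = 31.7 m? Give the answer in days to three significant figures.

Retardation factor R = 1 + ρ_b·K_d/n = 1 + 1.55 × 4.8/0.40 = 19.60.
Sorption retards both mechanisms: v_R = v/R = 0.05867 m/day, D_R = D/R = 0.1520 m²/day.
Peak time from v_R²t² + 2D_R t − x² = 0: t = (√(D_R² + v_R²x²) − D_R)/v_R².
√(D_R² + v_R²x²) = √(0.1520² + 0.05867² × 31.7²) = 1.866; v_R² = 0.003442.
t = (1.866 − 0.1520)/0.003442 = 498 days.

498 days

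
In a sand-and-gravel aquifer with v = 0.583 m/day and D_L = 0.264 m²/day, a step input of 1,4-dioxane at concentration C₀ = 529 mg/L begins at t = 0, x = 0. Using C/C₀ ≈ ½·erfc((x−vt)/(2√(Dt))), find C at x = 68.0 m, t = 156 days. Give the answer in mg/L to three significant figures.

For a continuous step input, C/C₀ ≈ ½·erfc((x−vt)/(2√(Dt))).
vt = 0.583 × 156 = 90.948 m and 2√(Dt) = 2√(0.264 × 156) = 12.83 m.
Argument (x−vt)/(2√(Dt)) = (68.0 − 90.948)/12.83 = -1.789; ½·erfc(-1.789) = 0.9943.
C = 529 × 0.9943 = 526 mg/L.

526 mg/L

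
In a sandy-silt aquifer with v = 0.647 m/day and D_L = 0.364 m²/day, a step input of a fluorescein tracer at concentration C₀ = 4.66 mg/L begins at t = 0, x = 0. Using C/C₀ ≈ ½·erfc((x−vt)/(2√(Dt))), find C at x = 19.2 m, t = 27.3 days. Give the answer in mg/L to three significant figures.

1.70 mg/L

For a continuous step input, C/C₀ ≈ ½·erfc((x−vt)/(2√(Dt))).
vt = 0.647 × 27.3 = 17.6631 m and 2√(Dt) = 2√(0.364 × 27.3) = 6.305 m.
Argument (x−vt)/(2√(Dt)) = (19.2 − 17.6631)/6.305 = 0.2438; ½·erfc(0.2438) = 0.3651.
C = 4.66 × 0.3651 = 1.70 mg/L.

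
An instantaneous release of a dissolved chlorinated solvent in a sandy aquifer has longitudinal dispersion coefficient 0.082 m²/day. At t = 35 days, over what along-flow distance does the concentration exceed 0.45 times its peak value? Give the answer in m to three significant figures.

The plume is Gaussian with σ = √(2Dt) = √(2 × 0.082 × 35) = 2.396 m.
C/C_peak = exp(−Δx²/(2σ²)) = 0.45 ⇒ Δx = σ·√(−2 ln 0.45) = 2.396 × 1.264 = 3.029 m.
Width = 2Δx = 6.06 m.

6.06 m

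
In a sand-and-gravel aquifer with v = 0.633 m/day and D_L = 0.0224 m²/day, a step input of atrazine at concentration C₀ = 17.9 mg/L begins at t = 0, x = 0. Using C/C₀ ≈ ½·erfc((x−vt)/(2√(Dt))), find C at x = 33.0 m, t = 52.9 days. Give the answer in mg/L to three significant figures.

11.2 mg/L

For a continuous step input, C/C₀ ≈ ½·erfc((x−vt)/(2√(Dt))).
vt = 0.633 × 52.9 = 33.4857 m and 2√(Dt) = 2√(0.0224 × 52.9) = 2.177 m.
Argument (x−vt)/(2√(Dt)) = (33.0 − 33.4857)/2.177 = -0.2231; ½·erfc(-0.2231) = 0.6238.
C = 17.9 × 0.6238 = 11.2 mg/L.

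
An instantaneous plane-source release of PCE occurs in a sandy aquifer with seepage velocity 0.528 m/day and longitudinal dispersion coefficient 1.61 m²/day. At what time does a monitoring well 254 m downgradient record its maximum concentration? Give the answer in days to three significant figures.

For the 1D instantaneous-source solution, setting ∂C/∂t = 0 at fixed x gives v²t² + 2Dt − x² = 0, so t = (√(D² + v²x²) − D)/v².
√(D² + v²x²) = √(1.61² + 0.528² × 254²) = 134.1; v² = 0.278784.
t = (134.1 − 1.61)/0.278784 = 475 days (vs. the pure-advection estimate x/v = 481 d).

475 days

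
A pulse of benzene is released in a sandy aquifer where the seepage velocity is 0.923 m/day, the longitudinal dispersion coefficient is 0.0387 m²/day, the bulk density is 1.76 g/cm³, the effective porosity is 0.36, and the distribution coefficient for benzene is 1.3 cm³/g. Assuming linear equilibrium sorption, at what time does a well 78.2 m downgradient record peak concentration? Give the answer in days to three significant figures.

Retardation factor R = 1 + ρ_b·K_d/n = 1 + 1.76 × 1.3/0.36 = 7.356.
Sorption retards both mechanisms: v_R = v/R = 0.1255 m/day, D_R = D/R = 0.005261 m²/day.
Peak time from v_R²t² + 2D_R t − x² = 0: t = (√(D_R² + v_R²x²) − D_R)/v_R².
√(D_R² + v_R²x²) = √(0.005261² + 0.1255² × 78.2²) = 9.814; v_R² = 0.01575.
t = (9.814 − 0.005261)/0.01575 = 623 days.

623 days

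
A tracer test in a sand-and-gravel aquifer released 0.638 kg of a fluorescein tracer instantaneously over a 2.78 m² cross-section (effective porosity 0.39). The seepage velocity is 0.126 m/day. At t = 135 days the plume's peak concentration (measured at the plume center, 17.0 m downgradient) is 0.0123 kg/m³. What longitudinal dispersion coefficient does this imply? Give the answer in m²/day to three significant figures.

1.35 m²/day

At the plume center C_max = M/(n_e·A·√(4πDt)), so D = M²/(4πt·(n_e·A·C_max)²).
n_e·A·C_max = 0.39 × 2.78 × 0.0123 = 0.01334 kg/m.
D = 0.638²/(4π × 135 × 0.01334²) = 1.35 m²/day.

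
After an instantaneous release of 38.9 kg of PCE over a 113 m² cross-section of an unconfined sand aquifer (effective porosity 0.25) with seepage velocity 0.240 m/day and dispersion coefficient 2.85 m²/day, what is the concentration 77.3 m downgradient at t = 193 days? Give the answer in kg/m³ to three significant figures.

0.0107 kg/m³

For an instantaneous plane source, C(x,t) = M/(n_e·A·√(4πDt)) · exp(−(x−vt)²/(4Dt)), with n_e·A the pore (flow) area.
Plume center vt = 0.240 × 193 = 46.32 m, so the well at 77.3 m is 30.98 m downgradient of the peak.
√(4πDt) = 83.14 m, giving peak height M/(n_e·A·√(4πDt)) = 38.9/(0.25 × 113 × 83.14) = 0.01656 kg/m³.
(x−vt)²/(4Dt) = (30.98)²/(4 × 2.85 × 193) = 0.4362; exp(−0.4362) = 0.6465.
C = 0.01656 × 0.6465 = 0.0107 kg/m³.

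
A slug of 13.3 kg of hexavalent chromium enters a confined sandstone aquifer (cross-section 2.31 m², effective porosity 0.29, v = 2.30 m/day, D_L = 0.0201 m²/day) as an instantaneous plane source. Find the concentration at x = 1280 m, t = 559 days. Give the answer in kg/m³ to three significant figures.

For an instantaneous plane source, C(x,t) = M/(n_e·A·√(4πDt)) · exp(−(x−vt)²/(4Dt)), with n_e·A the pore (flow) area.
Plume center vt = 2.30 × 559 = 1285.7 m, so the well at 1280 m is 5.7 m upgradient of the peak.
√(4πDt) = 11.88 m, giving peak height M/(n_e·A·√(4πDt)) = 13.3/(0.29 × 2.31 × 11.88) = 1.671 kg/m³.
(x−vt)²/(4Dt) = (-5.7)²/(4 × 0.0201 × 559) = 0.7229; exp(−0.7229) = 0.4853.
C = 1.671 × 0.4853 = 0.811 kg/m³.

0.811 kg/m³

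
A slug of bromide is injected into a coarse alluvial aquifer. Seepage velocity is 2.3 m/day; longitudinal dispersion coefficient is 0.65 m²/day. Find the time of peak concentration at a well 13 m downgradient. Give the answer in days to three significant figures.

5.53 days

For the 1D instantaneous-source solution, setting ∂C/∂t = 0 at fixed x gives v²t² + 2Dt − x² = 0, so t = (√(D² + v²x²) − D)/v².
√(D² + v²x²) = √(0.65² + 2.3² × 13²) = 29.91; v² = 5.29.
t = (29.91 − 0.65)/5.29 = 5.53 days (vs. the pure-advection estimate x/v = 5.65 d).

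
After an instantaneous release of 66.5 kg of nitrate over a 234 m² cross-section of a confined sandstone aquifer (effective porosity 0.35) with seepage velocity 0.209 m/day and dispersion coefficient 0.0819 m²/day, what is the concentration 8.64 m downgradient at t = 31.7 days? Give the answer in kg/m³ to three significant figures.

For an instantaneous plane source, C(x,t) = M/(n_e·A·√(4πDt)) · exp(−(x−vt)²/(4Dt)), with n_e·A the pore (flow) area.
Plume center vt = 0.209 × 31.7 = 6.6253 m, so the well at 8.64 m is 2.0147 m downgradient of the peak.
√(4πDt) = 5.712 m, giving peak height M/(n_e·A·√(4πDt)) = 66.5/(0.35 × 234 × 5.712) = 0.1422 kg/m³.
(x−vt)²/(4Dt) = (2.0147)²/(4 × 0.0819 × 31.7) = 0.3909; exp(−0.3909) = 0.6764.
C = 0.1422 × 0.6764 = 0.0962 kg/m³.

0.0962 kg/m³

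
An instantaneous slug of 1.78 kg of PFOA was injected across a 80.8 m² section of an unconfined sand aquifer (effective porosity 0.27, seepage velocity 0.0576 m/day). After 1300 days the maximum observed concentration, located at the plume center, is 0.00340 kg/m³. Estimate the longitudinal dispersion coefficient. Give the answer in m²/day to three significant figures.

0.0353 m²/day

At the plume center C_max = M/(n_e·A·√(4πDt)), so D = M²/(4πt·(n_e·A·C_max)²).
n_e·A·C_max = 0.27 × 80.8 × 0.00340 = 0.07417 kg/m.
D = 1.78²/(4π × 1300 × 0.07417²) = 0.0353 m²/day.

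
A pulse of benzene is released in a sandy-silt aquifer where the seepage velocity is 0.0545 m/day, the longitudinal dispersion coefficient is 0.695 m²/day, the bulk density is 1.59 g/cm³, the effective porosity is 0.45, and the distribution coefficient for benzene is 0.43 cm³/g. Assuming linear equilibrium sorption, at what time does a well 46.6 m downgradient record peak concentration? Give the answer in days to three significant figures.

Retardation factor R = 1 + ρ_b·K_d/n = 1 + 1.59 × 0.43/0.45 = 2.519.
Sorption retards both mechanisms: v_R = v/R = 0.02164 m/day, D_R = D/R = 0.2759 m²/day.
Peak time from v_R²t² + 2D_R t − x² = 0: t = (√(D_R² + v_R²x²) − D_R)/v_R².
√(D_R² + v_R²x²) = √(0.2759² + 0.02164² × 46.6²) = 1.045; v_R² = 0.0004683.
t = (1.045 − 0.2759)/0.0004683 = 1640 days.

1640 days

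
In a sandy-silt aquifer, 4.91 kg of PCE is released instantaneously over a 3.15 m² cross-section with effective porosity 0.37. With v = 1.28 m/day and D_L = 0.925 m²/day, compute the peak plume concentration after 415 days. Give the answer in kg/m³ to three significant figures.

The peak of an instantaneous 1D plume sits at x = vt; there the Gaussian factor is 1 and C_max = M/(n_e·A·√(4πDt)), where n_e·A is the pore area the mass is dissolved in.
√(4πDt) = √(4π × 0.925 × 415) = 69.45 m, so C_max = 4.91/(0.37 × 3.15 × 69.45) = 0.0607 kg/m³.

0.0607 kg/m³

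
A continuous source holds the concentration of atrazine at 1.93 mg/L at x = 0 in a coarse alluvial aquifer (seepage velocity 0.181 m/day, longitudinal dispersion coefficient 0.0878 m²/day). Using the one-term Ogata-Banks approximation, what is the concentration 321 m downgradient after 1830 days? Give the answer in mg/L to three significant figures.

For a continuous step input, C/C₀ ≈ ½·erfc((x−vt)/(2√(Dt))).
vt = 0.181 × 1830 = 331.23 m and 2√(Dt) = 2√(0.0878 × 1830) = 25.35 m.
Argument (x−vt)/(2√(Dt)) = (321 − 331.23)/25.35 = -0.4036; ½·erfc(-0.4036) = 0.7159.
C = 1.93 × 0.7159 = 1.38 mg/L.

1.38 mg/L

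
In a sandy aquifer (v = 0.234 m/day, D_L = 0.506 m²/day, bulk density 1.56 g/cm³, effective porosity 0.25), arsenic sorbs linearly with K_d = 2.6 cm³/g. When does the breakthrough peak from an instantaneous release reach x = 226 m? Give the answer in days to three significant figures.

Retardation factor R = 1 + ρ_b·K_d/n = 1 + 1.56 × 2.6/0.25 = 17.22.
Sorption retards both mechanisms: v_R = v/R = 0.01359 m/day, D_R = D/R = 0.02938 m²/day.
Peak time from v_R²t² + 2D_R t − x² = 0: t = (√(D_R² + v_R²x²) − D_R)/v_R².
√(D_R² + v_R²x²) = √(0.02938² + 0.01359² × 226²) = 3.071; v_R² = 0.0001847.
t = (3.071 − 0.02938)/0.0001847 = 16500 days.

16500 days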